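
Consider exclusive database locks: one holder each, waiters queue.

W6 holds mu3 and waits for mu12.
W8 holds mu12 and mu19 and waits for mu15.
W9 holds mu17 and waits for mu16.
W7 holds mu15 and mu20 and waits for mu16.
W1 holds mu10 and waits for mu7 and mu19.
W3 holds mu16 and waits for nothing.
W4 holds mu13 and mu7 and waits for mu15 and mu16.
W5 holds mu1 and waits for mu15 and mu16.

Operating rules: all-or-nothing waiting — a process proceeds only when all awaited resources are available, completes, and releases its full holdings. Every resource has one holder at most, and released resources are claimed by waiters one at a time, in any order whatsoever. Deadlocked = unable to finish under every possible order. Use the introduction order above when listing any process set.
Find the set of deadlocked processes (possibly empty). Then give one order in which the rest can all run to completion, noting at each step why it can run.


No process is deadlocked.
Key observation: the waits form no ring: some process can always run, and its releases unblock the others one by one.
One completion order for the rest: W3, W7, W8, W4, W1, W9, W5, W6.
Check, step by step:
  W3 waits on nothing -> runs at once and releases mu16
  W7: everything it awaited (mu16) is free; runs, freeing mu15 and mu20
  W8: everything it awaited (mu15) is free; runs, freeing mu12 and mu19
  W4: everything it awaited (mu15 and mu16) is free; runs, freeing mu13 and mu7
  W1: everything it awaited (mu7 and mu19) is free; runs, freeing mu10
  W9: everything it awaited (mu16) is free; runs, freeing mu17
  W5: everything it awaited (mu15 and mu16) is free; runs, freeing mu1
  W6: everything it awaited (mu12) is free; runs, freeing mu3


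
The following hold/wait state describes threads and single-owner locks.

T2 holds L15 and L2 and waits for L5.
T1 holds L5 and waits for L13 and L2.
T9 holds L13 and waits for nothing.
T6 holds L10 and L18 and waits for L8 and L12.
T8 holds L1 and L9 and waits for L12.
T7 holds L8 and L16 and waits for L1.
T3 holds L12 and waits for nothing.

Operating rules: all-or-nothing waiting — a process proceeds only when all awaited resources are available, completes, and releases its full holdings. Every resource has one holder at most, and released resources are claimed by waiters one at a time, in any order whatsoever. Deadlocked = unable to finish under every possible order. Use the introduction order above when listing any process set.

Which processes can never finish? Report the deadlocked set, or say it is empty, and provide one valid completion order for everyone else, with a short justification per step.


Deadlocked: T2 and T1.
Key observation: nobody on the ring T2 -> T1 -> T2 can start until another member finishes, which never happens; no other process is dragged down with it.
One completion order for the rest: T3, T8, T7, T6, T9.
Check, step by step:
  T3 waits on nothing -> runs at once and releases L12
  T8: everything it awaited (L12) is free; runs, freeing L1 and L9
  T7: everything it awaited (L1) is free; runs, freeing L8 and L16
  T6: everything it awaited (L8 and L12) is free; runs, freeing L10 and L18
  T9 waits on nothing -> runs at once and releases L13


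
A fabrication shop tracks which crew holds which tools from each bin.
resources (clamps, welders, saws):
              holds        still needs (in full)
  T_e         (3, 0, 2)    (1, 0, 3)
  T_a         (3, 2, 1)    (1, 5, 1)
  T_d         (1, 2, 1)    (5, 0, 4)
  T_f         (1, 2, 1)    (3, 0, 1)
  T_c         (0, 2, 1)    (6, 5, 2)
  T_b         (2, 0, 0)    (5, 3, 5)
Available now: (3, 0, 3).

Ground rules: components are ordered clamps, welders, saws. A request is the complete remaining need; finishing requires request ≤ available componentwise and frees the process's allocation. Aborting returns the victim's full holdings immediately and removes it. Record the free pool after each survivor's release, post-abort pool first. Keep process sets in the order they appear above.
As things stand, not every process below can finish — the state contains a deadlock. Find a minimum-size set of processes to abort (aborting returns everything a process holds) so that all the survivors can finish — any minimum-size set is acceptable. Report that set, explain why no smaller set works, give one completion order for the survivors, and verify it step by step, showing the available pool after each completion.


Abort T_a.
Key observation: before aborting T_a, T_c was permanently blocked — no order could ever run it; afterwards it completes at step 4.
Why nothing smaller works: aborting no one leaves the state deadlocked as given.
Survivors finish in the order: T_e, T_f, T_d, T_c, T_b. Check, step by step (pool after the aborts first):
  pool = (6, 2, 4)
  T_e: need (1, 0, 3) fits (6, 2, 4); releases (3, 0, 2), pool now (9, 2, 6)
  T_f: need (3, 0, 1) fits (9, 2, 6); releases (1, 2, 1), pool now (10, 4, 7)
  T_d: need (5, 0, 4) fits (10, 4, 7); releases (1, 2, 1), pool now (11, 6, 8)
  T_c: need (6, 5, 2) fits (11, 6, 8); releases (0, 2, 1), pool now (11, 8, 9)
  T_b: need (5, 3, 5) fits (11, 8, 9); releases (2, 0, 0), pool now (13, 8, 9)


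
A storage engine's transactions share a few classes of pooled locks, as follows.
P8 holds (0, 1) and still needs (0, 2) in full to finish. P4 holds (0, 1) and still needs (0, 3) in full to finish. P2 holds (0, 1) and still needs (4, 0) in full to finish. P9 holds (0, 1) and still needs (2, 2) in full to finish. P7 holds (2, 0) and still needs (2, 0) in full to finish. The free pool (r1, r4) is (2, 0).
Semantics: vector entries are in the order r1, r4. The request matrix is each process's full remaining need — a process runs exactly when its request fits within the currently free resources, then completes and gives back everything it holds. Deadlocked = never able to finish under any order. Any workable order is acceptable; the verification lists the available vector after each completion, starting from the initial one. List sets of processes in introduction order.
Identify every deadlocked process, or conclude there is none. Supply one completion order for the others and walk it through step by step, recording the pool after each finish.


Deadlocked: P8, P4 and P9.
Key observation: no order helps: past P7, P2, the free pool tops out at (4, 1), below what each blocked process needs in r4.
A valid finishing order for the others: P7, P2. Check, step by step:
  pool = (2, 0)
  run P7 (needs (2, 0), free (2, 0)); after release of (2, 0) the pool is (4, 0)
  run P2 (needs (4, 0), free (4, 0)); after release of (0, 1) the pool is (4, 1)
The stuck group stays short no matter what:
  P8 cannot run: need (0, 2) vs free (4, 1) (insufficient r4)
  P4 cannot run: need (0, 3) vs free (4, 1) (insufficient r4)
  P9 cannot run: need (2, 2) vs free (4, 1) (insufficient r4)


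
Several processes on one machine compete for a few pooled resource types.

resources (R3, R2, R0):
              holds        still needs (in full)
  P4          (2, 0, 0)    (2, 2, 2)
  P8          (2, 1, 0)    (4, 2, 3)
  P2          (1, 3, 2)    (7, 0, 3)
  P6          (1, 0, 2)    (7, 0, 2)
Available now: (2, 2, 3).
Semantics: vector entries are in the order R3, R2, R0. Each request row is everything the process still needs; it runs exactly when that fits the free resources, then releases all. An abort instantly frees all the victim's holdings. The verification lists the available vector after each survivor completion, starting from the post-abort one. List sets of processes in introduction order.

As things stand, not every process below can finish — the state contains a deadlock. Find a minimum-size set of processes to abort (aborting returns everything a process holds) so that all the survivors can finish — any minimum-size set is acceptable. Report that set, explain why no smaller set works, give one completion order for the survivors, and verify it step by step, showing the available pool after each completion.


The answer: abort P6.
Key observation: before aborting P6, P2 was permanently blocked — no order could ever run it; afterwards it completes at step 3.
Minimality: the empty abort set fails — the state is deadlocked as it stands.
One survivor order: P4, P8, P2. Verifying each step (post-abort pool first):
  pool = (3, 2, 5)
  P4 needs (2, 2, 2) <= (3, 2, 5) -> finishes; pool += (2, 0, 0) = (5, 2, 5)
  P8 needs (4, 2, 3) <= (5, 2, 5) -> finishes; pool += (2, 1, 0) = (7, 3, 5)
  P2 needs (7, 0, 3) <= (7, 3, 5) -> finishes; pool += (1, 3, 2) = (8, 6, 7)


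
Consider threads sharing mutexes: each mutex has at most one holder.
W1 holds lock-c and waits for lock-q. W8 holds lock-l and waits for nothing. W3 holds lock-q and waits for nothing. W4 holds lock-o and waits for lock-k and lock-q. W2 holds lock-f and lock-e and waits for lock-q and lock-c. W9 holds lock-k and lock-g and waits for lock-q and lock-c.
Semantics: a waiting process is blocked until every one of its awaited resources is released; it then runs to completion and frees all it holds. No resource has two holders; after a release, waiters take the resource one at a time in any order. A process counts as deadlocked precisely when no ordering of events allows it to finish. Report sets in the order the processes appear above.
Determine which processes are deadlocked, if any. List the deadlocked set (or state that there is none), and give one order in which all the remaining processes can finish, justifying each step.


No process is deadlocked.
Key observation: every chain of waits terminates; starting from the processes that wait on nothing, all the rest unlock in turn.
The rest can finish in the order W3, W1, W9, W2, W4, W8.
Check, step by step:
  W3: no waits; runs immediately, freeing lock-q
  W1: everything it awaited (lock-q) is free; runs, freeing lock-c
  W9: everything it awaited (lock-q and lock-c) is free; runs, freeing lock-k and lock-g
  W2: everything it awaited (lock-q and lock-c) is free; runs, freeing lock-f and lock-e
  W4: everything it awaited (lock-k and lock-q) is free; runs, freeing lock-o
  W8: no waits; runs immediately, freeing lock-l


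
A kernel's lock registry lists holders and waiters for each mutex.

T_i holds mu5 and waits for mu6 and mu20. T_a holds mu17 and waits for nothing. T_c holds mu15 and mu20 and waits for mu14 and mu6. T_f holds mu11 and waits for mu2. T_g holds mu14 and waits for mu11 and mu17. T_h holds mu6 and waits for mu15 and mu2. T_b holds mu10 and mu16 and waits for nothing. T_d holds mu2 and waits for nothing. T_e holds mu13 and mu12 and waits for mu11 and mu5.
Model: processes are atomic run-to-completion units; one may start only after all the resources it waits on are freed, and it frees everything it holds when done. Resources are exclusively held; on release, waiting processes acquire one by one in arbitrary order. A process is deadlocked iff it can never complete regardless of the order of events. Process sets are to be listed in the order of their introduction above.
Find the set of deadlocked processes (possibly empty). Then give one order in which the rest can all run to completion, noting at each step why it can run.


Deadlocked: T_i, T_c, T_h and T_e.
Key observation: nobody on the ring T_c -> T_h -> T_c can start until another member finishes, which never happens; T_i and T_e wait into the deadlock from upstream.
The rest can finish in the order T_a, T_b, T_d, T_f, T_g.
Walking it through:
  T_a: no waits; runs immediately, freeing mu17
  T_b: no waits; runs immediately, freeing mu10 and mu16
  T_d: no waits; runs immediately, freeing mu2
  run T_f (all its waits — mu2 — are resolved); releases mu11
  run T_g (all its waits — mu11 and mu17 — are resolved); releases mu14


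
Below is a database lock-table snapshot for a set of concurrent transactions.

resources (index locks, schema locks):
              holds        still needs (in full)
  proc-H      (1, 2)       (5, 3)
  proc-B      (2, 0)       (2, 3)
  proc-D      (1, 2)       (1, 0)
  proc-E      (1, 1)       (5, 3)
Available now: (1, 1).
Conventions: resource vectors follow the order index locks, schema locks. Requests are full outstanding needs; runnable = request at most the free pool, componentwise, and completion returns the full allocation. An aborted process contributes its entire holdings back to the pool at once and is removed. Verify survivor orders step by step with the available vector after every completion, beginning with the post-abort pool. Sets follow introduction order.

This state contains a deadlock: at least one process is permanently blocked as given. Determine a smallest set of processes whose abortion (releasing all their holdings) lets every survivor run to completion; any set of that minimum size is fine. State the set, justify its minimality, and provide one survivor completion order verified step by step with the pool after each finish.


Abort proc-E.
Key observation: before aborting proc-E, proc-H was permanently blocked — no order could ever run it; afterwards it completes at step 3.
No smaller set exists: with zero aborts the deadlock remains.
Survivors finish in the order: proc-D, proc-B, proc-H. Walking it through (pool after the aborts first):
  pool = (2, 2)
  proc-D needs (1, 0) <= (2, 2) -> finishes; pool += (1, 2) = (3, 4)
  proc-B needs (2, 3) <= (3, 4) -> finishes; pool += (2, 0) = (5, 4)
  proc-H needs (5, 3) <= (5, 4) -> finishes; pool += (1, 2) = (6, 6)


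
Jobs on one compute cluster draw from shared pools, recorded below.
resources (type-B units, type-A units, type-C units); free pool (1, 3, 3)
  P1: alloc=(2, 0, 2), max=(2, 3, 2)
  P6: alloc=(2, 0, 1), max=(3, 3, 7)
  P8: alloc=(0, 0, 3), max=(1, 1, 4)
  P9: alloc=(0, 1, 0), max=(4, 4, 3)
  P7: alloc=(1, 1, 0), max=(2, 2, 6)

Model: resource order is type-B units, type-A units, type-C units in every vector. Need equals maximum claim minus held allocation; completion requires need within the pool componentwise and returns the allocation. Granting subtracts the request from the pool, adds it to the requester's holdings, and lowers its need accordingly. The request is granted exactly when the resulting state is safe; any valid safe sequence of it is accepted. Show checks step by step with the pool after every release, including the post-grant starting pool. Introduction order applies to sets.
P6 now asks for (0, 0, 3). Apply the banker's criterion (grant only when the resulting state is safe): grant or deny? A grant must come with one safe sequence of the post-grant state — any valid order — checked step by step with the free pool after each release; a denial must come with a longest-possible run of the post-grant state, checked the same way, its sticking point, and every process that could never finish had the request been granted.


GRANT. The post-grant state is safe; one safe sequence: P1, P8, P6, P9, P7.
Key observation: after the grant the pool drops to (1, 3, 0), which still lets P1 finish first and unwind the rest.
Check on the post-grant state, step by step:
  pool = (1, 3, 0)
  P1: need (0, 3, 0) fits (1, 3, 0); releases (2, 0, 2), pool now (3, 3, 2)
  P8: need (1, 1, 1) fits (3, 3, 2); releases (0, 0, 3), pool now (3, 3, 5)
  P6: need (1, 3, 3) fits (3, 3, 5); releases (2, 0, 4), pool now (5, 3, 9)
  P9: need (4, 3, 3) fits (5, 3, 9); releases (0, 1, 0), pool now (5, 4, 9)
  P7: need (1, 1, 6) fits (5, 4, 9); releases (1, 1, 0), pool now (6, 5, 9)


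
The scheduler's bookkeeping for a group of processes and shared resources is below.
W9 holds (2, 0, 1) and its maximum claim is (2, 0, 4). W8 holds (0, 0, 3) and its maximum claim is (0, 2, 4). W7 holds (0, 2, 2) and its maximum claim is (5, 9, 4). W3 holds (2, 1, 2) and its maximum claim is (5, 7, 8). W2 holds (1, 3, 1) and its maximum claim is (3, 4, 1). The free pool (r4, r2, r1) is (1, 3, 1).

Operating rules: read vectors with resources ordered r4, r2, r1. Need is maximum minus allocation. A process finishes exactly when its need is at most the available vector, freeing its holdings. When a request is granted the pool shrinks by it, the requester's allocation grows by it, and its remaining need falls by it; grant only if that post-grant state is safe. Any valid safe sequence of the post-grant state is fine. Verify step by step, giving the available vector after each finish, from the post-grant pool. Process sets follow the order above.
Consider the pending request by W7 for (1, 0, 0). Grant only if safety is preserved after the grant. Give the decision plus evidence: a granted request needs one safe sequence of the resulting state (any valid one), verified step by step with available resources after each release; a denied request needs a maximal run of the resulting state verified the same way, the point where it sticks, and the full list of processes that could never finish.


GRANT — the state after the grant stays safe, e.g. via W8, W9, W2, W3, W7.
Key observation: after the grant the pool drops to (0, 3, 1), which still lets W8 finish first and unwind the rest.
Verifying the post-grant state step by step:
  pool = (0, 3, 1)
  run W8 (needs (0, 2, 1), free (0, 3, 1)); after release of (0, 0, 3) the pool is (0, 3, 4)
  run W9 (needs (0, 0, 3), free (0, 3, 4)); after release of (2, 0, 1) the pool is (2, 3, 5)
  run W2 (needs (2, 1, 0), free (2, 3, 5)); after release of (1, 3, 1) the pool is (3, 6, 6)
  run W3 (needs (3, 6, 6), free (3, 6, 6)); after release of (2, 1, 2) the pool is (5, 7, 8)
  run W7 (needs (4, 7, 2), free (5, 7, 8)); after release of (1, 2, 2) the pool is (6, 9, 10)


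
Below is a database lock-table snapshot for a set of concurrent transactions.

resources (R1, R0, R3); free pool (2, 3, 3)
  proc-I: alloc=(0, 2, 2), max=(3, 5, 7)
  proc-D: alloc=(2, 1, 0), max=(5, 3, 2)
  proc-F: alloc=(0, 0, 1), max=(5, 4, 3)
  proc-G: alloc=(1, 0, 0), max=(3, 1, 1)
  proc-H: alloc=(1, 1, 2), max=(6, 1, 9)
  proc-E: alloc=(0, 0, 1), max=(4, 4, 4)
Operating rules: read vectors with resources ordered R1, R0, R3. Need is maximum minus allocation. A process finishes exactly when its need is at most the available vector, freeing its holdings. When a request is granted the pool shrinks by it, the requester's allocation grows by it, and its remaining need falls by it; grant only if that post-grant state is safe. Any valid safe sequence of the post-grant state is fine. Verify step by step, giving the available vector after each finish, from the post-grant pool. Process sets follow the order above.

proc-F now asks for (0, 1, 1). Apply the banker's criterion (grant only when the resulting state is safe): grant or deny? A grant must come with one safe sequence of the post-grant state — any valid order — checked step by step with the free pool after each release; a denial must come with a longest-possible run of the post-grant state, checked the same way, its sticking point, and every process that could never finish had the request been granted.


GRANT — the state after the grant stays safe, e.g. via proc-G, proc-D, proc-F, proc-E, proc-I, proc-H.
Key observation: the transfer keeps a workable pool ((2, 2, 2)); proc-G starts the safe sequence.
Step-by-step check of the post-grant state:
  pool = (2, 2, 2)
  proc-G needs (2, 1, 1) <= (2, 2, 2) -> finishes; pool += (1, 0, 0) = (3, 2, 2)
  proc-D needs (3, 2, 2) <= (3, 2, 2) -> finishes; pool += (2, 1, 0) = (5, 3, 2)
  proc-F needs (5, 3, 1) <= (5, 3, 2) -> finishes; pool += (0, 1, 2) = (5, 4, 4)
  proc-E needs (4, 4, 3) <= (5, 4, 4) -> finishes; pool += (0, 0, 1) = (5, 4, 5)
  proc-I needs (3, 3, 5) <= (5, 4, 5) -> finishes; pool += (0, 2, 2) = (5, 6, 7)
  proc-H needs (5, 0, 7) <= (5, 6, 7) -> finishes; pool += (1, 1, 2) = (6, 7, 9)


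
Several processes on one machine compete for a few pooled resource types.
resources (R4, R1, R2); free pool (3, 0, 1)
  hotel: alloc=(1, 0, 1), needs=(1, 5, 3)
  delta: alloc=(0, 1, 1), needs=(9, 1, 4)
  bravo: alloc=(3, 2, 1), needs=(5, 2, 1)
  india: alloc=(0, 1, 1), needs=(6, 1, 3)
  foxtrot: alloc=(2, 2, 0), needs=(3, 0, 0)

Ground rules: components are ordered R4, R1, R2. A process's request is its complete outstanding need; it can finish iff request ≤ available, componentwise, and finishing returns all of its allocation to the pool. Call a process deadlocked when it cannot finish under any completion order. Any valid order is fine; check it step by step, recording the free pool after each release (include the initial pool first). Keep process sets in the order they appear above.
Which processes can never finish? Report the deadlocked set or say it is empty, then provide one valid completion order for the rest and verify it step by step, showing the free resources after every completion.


Deadlocked: hotel, delta and india.
Key observation: the pool after foxtrot, bravo is (8, 4, 2); every surviving request exceeds it in R2, so progress ends there.
The rest can finish in the order foxtrot, bravo. Walking it through:
  pool = (3, 0, 1)
  run foxtrot (needs (3, 0, 0), free (3, 0, 1)); after release of (2, 2, 0) the pool is (5, 2, 1)
  run bravo (needs (5, 2, 1), free (5, 2, 1)); after release of (3, 2, 1) the pool is (8, 4, 2)
The stuck group stays short no matter what:
  hotel still needs (1, 5, 3) but only (8, 4, 2) is free — short on R1 and R2
  delta still needs (9, 1, 4) but only (8, 4, 2) is free — short on R4 and R2
  india still needs (6, 1, 3) but only (8, 4, 2) is free — short on R2


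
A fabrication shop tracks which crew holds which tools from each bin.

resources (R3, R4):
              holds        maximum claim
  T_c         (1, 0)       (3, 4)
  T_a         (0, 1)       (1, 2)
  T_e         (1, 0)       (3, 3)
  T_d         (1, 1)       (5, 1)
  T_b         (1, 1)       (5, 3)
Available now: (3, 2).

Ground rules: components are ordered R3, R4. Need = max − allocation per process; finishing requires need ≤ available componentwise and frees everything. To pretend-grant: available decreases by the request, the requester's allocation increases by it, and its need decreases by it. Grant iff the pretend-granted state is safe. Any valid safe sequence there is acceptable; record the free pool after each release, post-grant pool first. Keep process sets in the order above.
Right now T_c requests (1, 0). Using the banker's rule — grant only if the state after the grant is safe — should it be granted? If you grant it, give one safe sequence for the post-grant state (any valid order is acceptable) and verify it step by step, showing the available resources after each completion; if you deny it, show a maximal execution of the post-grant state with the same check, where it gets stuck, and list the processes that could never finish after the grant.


DENY — the pretend-granted state is unsafe.
Key observation: after T_a, T_e the pool peaks at (3, 3), and each blocked process is short somewhere: T_c on R4; T_d on R3; T_b on R3.
On the post-grant state, T_a, T_e is a maximal run — nothing extends it. Walking it through:
  pool = (2, 2)
  T_a: need (1, 1) fits (2, 2); releases (0, 1), pool now (2, 3)
  T_e: need (2, 3) fits (2, 3); releases (1, 0), pool now (3, 3)
  blocked: T_c wants (1, 4), pool (3, 3) — not enough R4
  blocked: T_d wants (4, 0), pool (3, 3) — not enough R3
  blocked: T_b wants (4, 2), pool (3, 3) — not enough R3
Post-grant, the permanently blocked set is T_c, T_d and T_b.


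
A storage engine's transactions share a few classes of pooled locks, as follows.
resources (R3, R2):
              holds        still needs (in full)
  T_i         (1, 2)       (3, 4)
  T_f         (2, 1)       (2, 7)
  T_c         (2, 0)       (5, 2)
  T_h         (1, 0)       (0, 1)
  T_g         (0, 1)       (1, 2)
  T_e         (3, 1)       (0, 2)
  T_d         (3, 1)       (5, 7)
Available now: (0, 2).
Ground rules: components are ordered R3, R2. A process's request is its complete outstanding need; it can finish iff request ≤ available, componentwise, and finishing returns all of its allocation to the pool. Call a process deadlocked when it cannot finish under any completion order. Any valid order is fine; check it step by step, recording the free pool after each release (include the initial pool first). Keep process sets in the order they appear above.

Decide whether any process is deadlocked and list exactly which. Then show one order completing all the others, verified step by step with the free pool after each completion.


The deadlocked set is T_f and T_d.
Key observation: R2 is the bottleneck — with T_h, T_e, T_g, T_i, T_c done the pool holds (7, 6), short of every remaining need.
The rest can finish in the order T_h, T_e, T_g, T_i, T_c. Walking it through:
  pool = (0, 2)
  run T_h (needs (0, 1), free (0, 2)); after release of (1, 0) the pool is (1, 2)
  run T_e (needs (0, 2), free (1, 2)); after release of (3, 1) the pool is (4, 3)
  run T_g (needs (1, 2), free (4, 3)); after release of (0, 1) the pool is (4, 4)
  run T_i (needs (3, 4), free (4, 4)); after release of (1, 2) the pool is (5, 6)
  run T_c (needs (5, 2), free (5, 6)); after release of (2, 0) the pool is (7, 6)
The blocked processes can never fit:
  blocked: T_f wants (2, 7), pool (7, 6) — not enough R2
  blocked: T_d wants (5, 7), pool (7, 6) — not enough R2


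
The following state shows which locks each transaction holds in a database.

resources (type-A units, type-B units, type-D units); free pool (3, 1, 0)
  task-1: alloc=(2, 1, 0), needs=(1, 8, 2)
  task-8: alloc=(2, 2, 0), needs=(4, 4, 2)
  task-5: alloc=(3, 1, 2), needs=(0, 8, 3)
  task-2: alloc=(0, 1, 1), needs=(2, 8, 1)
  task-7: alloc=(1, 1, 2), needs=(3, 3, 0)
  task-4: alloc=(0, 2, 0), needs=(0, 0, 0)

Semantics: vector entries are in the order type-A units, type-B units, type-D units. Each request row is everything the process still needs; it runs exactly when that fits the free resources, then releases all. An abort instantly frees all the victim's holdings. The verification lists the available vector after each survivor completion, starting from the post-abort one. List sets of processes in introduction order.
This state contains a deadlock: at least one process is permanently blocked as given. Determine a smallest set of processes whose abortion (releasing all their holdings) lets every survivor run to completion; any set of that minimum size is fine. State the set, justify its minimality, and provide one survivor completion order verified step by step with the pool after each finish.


Minimum abort set: task-1 and task-2.
Key observation: task-5 could never have finished before the abort; with (2, 2, 1) returned by task-1 and task-2, it fits at step 4.
Minimality, checking each single-abort alternative: task-1 alone leaves task-5 blocked (short on type-B units and type-D units); task-8 alone leaves task-1 blocked (short on type-B units); task-5 alone leaves task-1 blocked (short on type-B units); task-2 alone leaves task-1 blocked (short on type-B units); task-7 alone leaves task-1 blocked (short on type-B units); task-4 alone leaves task-1 blocked (short on type-B units).
One survivor order: task-7, task-4, task-8, task-5. Check, step by step (post-abort pool first):
  pool = (5, 3, 1)
  run task-7 (needs (3, 3, 0), free (5, 3, 1)); after release of (1, 1, 2) the pool is (6, 4, 3)
  run task-4 (needs (0, 0, 0), free (6, 4, 3)); after release of (0, 2, 0) the pool is (6, 6, 3)
  run task-8 (needs (4, 4, 2), free (6, 6, 3)); after release of (2, 2, 0) the pool is (8, 8, 3)
  run task-5 (needs (0, 8, 3), free (8, 8, 3)); after release of (3, 1, 2) the pool is (11, 9, 5)


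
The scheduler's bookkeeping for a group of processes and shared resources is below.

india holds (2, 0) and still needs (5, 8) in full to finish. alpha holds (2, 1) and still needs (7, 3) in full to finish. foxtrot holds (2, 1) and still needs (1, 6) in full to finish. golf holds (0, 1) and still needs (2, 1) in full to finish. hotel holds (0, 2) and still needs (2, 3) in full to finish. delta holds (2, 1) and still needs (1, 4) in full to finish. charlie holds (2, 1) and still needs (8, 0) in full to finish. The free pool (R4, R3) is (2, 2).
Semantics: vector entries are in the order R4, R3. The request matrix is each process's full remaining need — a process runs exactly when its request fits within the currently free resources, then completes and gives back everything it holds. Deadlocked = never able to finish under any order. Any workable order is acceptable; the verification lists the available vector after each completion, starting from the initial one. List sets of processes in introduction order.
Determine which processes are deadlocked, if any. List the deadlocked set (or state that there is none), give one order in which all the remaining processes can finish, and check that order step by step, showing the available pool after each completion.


The deadlocked set is india, alpha and charlie.
Key observation: after golf, hotel, delta, foxtrot the pool peaks at (6, 7), and each blocked process is short somewhere: india on R3; alpha on R4; charlie on R4.
One completion order for the rest: golf, hotel, delta, foxtrot. Walking it through:
  pool = (2, 2)
  run golf (needs (2, 1), free (2, 2)); after release of (0, 1) the pool is (2, 3)
  run hotel (needs (2, 3), free (2, 3)); after release of (0, 2) the pool is (2, 5)
  run delta (needs (1, 4), free (2, 5)); after release of (2, 1) the pool is (4, 6)
  run foxtrot (needs (1, 6), free (4, 6)); after release of (2, 1) the pool is (6, 7)
The stuck group stays short no matter what:
  india cannot run: need (5, 8) vs free (6, 7) (insufficient R3)
  alpha cannot run: need (7, 3) vs free (6, 7) (insufficient R4)
  charlie cannot run: need (8, 0) vs free (6, 7) (insufficient R4)


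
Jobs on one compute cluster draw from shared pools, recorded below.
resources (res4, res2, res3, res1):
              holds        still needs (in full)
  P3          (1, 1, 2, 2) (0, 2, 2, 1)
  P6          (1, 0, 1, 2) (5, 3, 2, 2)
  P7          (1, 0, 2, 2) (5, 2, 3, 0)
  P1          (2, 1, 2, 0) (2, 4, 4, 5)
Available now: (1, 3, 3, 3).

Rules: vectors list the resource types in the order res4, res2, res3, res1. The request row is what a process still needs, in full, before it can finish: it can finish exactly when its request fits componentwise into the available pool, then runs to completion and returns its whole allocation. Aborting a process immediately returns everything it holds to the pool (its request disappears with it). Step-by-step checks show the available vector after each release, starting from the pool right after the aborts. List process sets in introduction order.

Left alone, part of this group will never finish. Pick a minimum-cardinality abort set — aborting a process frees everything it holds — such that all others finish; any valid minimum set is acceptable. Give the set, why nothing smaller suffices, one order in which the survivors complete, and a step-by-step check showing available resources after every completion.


Minimum abort set: P7.
Key observation: aborting P7 returns (1, 0, 2, 2), and P6 — hopeless before — runs at step 3 with the returned capacity in the pool.
No smaller set exists: with zero aborts the deadlock remains.
One survivor order: P3, P1, P6. Check, step by step (post-abort pool first):
  pool = (2, 3, 5, 5)
  run P3 (needs (0, 2, 2, 1), free (2, 3, 5, 5)); after release of (1, 1, 2, 2) the pool is (3, 4, 7, 7)
  run P1 (needs (2, 4, 4, 5), free (3, 4, 7, 7)); after release of (2, 1, 2, 0) the pool is (5, 5, 9, 7)
  run P6 (needs (5, 3, 2, 2), free (5, 5, 9, 7)); after release of (1, 0, 1, 2) the pool is (6, 5, 10, 9)


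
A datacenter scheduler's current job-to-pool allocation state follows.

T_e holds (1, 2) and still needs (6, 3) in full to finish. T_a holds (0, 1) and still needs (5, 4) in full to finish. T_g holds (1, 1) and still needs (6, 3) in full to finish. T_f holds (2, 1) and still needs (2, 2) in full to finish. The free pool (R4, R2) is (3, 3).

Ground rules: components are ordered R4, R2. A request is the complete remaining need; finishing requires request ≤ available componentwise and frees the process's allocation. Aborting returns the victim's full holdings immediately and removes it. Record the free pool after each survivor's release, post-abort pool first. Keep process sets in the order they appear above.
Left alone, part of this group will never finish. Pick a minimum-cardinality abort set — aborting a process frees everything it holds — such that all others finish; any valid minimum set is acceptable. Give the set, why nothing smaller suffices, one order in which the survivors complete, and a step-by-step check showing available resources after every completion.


Minimum abort set: T_g.
Key observation: before aborting T_g, T_e was permanently blocked — no order could ever run it; afterwards it completes at step 3.
No smaller set exists: with zero aborts the deadlock remains.
Survivors finish in the order: T_f, T_a, T_e. Check, step by step (pool after the aborts first):
  pool = (4, 4)
  run T_f (needs (2, 2), free (4, 4)); after release of (2, 1) the pool is (6, 5)
  run T_a (needs (5, 4), free (6, 5)); after release of (0, 1) the pool is (6, 6)
  run T_e (needs (6, 3), free (6, 6)); after release of (1, 2) the pool is (7, 8)


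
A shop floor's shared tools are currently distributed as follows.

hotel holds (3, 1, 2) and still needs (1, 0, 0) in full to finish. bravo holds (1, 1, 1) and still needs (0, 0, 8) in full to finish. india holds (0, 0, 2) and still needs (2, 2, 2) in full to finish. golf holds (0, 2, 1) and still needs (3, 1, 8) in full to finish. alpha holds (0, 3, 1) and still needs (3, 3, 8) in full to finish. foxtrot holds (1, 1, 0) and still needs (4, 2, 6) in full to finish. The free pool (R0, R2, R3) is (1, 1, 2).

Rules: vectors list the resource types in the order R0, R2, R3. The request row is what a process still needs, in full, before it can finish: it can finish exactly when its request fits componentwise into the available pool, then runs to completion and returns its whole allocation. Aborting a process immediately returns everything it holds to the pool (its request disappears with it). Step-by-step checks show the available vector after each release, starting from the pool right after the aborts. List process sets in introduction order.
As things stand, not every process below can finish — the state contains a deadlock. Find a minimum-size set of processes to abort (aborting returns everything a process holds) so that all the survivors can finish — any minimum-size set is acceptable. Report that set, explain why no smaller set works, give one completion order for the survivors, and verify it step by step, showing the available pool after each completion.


Minimum abort set: golf and alpha.
Key observation: the deadlocked bravo becomes finishable only because golf and alpha released (0, 5, 2); it completes at step 4 below.
Why nothing smaller works — every single abort fails: hotel alone leaves bravo blocked (short on R3); bravo alone leaves golf blocked (short on R3); india alone leaves bravo blocked (short on R3); golf alone leaves bravo blocked (short on R3); alpha alone leaves bravo blocked (short on R3); foxtrot alone leaves bravo blocked (short on R3).
Survivors finish in the order: hotel, india, foxtrot, bravo. Walking it through (pool after the aborts first):
  pool = (1, 6, 4)
  hotel needs (1, 0, 0) <= (1, 6, 4) -> finishes; pool += (3, 1, 2) = (4, 7, 6)
  india needs (2, 2, 2) <= (4, 7, 6) -> finishes; pool += (0, 0, 2) = (4, 7, 8)
  foxtrot needs (4, 2, 6) <= (4, 7, 8) -> finishes; pool += (1, 1, 0) = (5, 8, 8)
  bravo needs (0, 0, 8) <= (5, 8, 8) -> finishes; pool += (1, 1, 1) = (6, 9, 9)


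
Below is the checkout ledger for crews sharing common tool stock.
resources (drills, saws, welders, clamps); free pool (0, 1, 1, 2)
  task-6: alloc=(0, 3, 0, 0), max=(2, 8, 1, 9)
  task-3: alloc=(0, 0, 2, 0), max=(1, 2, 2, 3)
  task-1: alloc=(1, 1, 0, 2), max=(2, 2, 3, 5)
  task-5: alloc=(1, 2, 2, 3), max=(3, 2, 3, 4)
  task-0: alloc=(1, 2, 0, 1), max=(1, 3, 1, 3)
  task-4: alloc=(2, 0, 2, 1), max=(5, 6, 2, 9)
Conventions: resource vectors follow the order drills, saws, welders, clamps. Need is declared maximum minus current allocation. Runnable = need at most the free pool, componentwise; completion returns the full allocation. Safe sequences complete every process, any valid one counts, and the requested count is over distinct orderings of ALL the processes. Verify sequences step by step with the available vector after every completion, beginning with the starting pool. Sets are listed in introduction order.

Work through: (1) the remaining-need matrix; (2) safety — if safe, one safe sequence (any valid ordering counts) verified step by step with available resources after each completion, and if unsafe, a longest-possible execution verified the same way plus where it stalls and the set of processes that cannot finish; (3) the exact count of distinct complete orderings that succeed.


(1) Outstanding need per process (order drills, saws, welders, clamps):
  task-6: (2, 5, 1, 9)
  task-3: (1, 2, 0, 3)
  task-1: (1, 1, 3, 3)
  task-5: (2, 0, 1, 1)
  task-0: (0, 1, 1, 2)
  task-4: (3, 6, 0, 8)
(2) SAFE. One safe sequence: task-0, task-3, task-1, task-5, task-4, task-6.
Key observation: reading the order forward, task-0 is the first process whose need (0, 1, 1, 2) meets the free pool (0, 1, 1, 2) exactly on a resource it requests.
Verifying each step:
  pool = (0, 1, 1, 2)
  task-0: need (0, 1, 1, 2) fits (0, 1, 1, 2); releases (1, 2, 0, 1), pool now (1, 3, 1, 3)
  task-3: need (1, 2, 0, 3) fits (1, 3, 1, 3); releases (0, 0, 2, 0), pool now (1, 3, 3, 3)
  task-1: need (1, 1, 3, 3) fits (1, 3, 3, 3); releases (1, 1, 0, 2), pool now (2, 4, 3, 5)
  task-5: need (2, 0, 1, 1) fits (2, 4, 3, 5); releases (1, 2, 2, 3), pool now (3, 6, 5, 8)
  task-4: need (3, 6, 0, 8) fits (3, 6, 5, 8); releases (2, 0, 2, 1), pool now (5, 6, 7, 9)
  task-6: need (2, 5, 1, 9) fits (5, 6, 7, 9); releases (0, 3, 0, 0), pool now (5, 9, 7, 9)
(3) Precisely 1 of the possible complete orderings is a safe sequence.


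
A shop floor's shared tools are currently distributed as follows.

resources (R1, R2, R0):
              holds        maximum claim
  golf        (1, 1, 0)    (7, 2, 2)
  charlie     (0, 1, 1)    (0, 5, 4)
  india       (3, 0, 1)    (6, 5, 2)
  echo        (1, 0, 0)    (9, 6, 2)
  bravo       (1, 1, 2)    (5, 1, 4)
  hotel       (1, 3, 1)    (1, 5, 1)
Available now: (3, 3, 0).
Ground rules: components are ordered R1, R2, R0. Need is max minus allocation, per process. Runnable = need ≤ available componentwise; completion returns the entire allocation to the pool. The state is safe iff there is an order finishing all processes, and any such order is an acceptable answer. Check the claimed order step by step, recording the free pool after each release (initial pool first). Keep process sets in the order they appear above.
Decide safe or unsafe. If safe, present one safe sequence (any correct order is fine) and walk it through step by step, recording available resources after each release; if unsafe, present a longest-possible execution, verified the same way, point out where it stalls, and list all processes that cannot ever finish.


The state is SAFE; one workable sequence: hotel, india, bravo, golf, echo, charlie.
Key observation: the order's first zero-slack moment is india ((3, 5, 1) needed, (4, 6, 1) free — a requested resource with nothing to spare).
Check, step by step:
  pool = (3, 3, 0)
  run hotel (needs (0, 2, 0), free (3, 3, 0)); after release of (1, 3, 1) the pool is (4, 6, 1)
  run india (needs (3, 5, 1), free (4, 6, 1)); after release of (3, 0, 1) the pool is (7, 6, 2)
  run bravo (needs (4, 0, 2), free (7, 6, 2)); after release of (1, 1, 2) the pool is (8, 7, 4)
  run golf (needs (6, 1, 2), free (8, 7, 4)); after release of (1, 1, 0) the pool is (9, 8, 4)
  run echo (needs (8, 6, 2), free (9, 8, 4)); after release of (1, 0, 0) the pool is (10, 8, 4)
  run charlie (needs (0, 4, 3), free (10, 8, 4)); after release of (0, 1, 1) the pool is (10, 9, 5)


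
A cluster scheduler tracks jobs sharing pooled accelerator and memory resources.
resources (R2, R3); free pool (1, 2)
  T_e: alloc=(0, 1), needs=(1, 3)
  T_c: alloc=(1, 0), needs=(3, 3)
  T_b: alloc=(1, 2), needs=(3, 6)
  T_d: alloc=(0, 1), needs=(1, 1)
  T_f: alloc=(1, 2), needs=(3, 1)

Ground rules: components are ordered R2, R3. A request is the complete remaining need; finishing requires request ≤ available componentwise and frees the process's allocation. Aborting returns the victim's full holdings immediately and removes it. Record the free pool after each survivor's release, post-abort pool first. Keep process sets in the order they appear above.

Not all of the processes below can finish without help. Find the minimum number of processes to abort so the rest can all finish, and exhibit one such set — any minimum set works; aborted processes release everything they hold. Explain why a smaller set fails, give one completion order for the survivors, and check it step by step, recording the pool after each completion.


Minimum abort set: T_c and T_b.
Key observation: the returned (2, 2) from T_c and T_b is what brings T_f — unrunnable before, under any order — into play at step 3.
No one abort is enough; case by case: T_e alone leaves T_c blocked (short on R2); T_c alone leaves T_b blocked (short on R2 and R3); T_b alone leaves T_c blocked (short on R2); T_d alone leaves T_c blocked (short on R2); T_f alone leaves T_c blocked (short on R2).
One survivor order: T_d, T_e, T_f. Step-by-step check (post-abort pool first):
  pool = (3, 4)
  run T_d (needs (1, 1), free (3, 4)); after release of (0, 1) the pool is (3, 5)
  run T_e (needs (1, 3), free (3, 5)); after release of (0, 1) the pool is (3, 6)
  run T_f (needs (3, 1), free (3, 6)); after release of (1, 2) the pool is (4, 8)
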